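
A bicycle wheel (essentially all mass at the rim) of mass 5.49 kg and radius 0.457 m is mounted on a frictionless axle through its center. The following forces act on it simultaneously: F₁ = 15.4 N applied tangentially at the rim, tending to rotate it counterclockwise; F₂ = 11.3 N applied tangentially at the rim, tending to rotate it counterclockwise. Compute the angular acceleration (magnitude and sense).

α ≈ 10.6 rad/s², counterclockwise

I = MR² = (5.49)(0.457)² = 1.147 kg·m².
Taking counterclockwise as positive: τ₁ = +(15.4)(0.457) = +7.038 N·m; τ₂ = +(11.3)(0.457) = +5.164 N·m.
Net torque τ = 12.20 N·m.
α = τ/I = 12.20/1.147 = 10.64 rad/s².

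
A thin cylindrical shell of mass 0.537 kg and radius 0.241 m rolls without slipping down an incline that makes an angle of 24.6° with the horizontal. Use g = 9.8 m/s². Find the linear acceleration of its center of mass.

a ≈ 2.04 m/s²

Translation along the incline: Mg sinθ − f = Ma.
Rotation about the center: fR = Iα with I = MR². No-slip gives a = αR, so f = (I/R²)a = M a.
Substituting: Mg sinθ = (1 + 1.000)Ma, so a = g sinθ/(1 + 1.000) = (9.8) sin 24.6° / 2.000 = 2.040 m/s².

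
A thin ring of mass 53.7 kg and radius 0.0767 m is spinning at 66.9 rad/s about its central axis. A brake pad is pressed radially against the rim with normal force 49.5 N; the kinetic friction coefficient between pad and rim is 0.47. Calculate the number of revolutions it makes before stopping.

≈ 63.1 revolutions

I = MR² = (53.7)(0.0767)² = 0.3159 kg·m².
Friction force f = μN = (0.47)(49.5) = 23.26 N at the rim; torque magnitude τ = fR = 1.784 N·m, opposing ω.
|α| = τ/I = 1.784/0.3159 = 5.649 rad/s² (deceleration).
ω² = ω₀² − 2|α|θ with ω = 0 ⇒ θ = ω₀²/(2|α|) = 396.2 rad = 63.05 rev.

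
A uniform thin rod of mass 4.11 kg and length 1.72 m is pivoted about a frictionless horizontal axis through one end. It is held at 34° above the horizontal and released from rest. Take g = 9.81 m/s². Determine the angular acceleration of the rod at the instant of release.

About the pivot, I = (1/3)ML² = (1/3)(4.11)(1.72)² = 4.053 kg·m².
The weight acts at the center, a distance L/2 = 0.8600 m from the pivot; τ = Mg(L/2) cos 34° = 28.75 N·m.
α = τ/I = 28.75/4.053 = 7.093 rad/s².

α ≈ 7.09 rad/s²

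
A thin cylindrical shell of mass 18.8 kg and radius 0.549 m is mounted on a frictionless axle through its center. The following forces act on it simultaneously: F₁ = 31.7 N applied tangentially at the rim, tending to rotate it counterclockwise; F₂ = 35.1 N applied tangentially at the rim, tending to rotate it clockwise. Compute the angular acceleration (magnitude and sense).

α ≈ 0.329 rad/s², clockwise

I = MR² = (18.8)(0.549)² = 5.666 kg·m².
Taking counterclockwise as positive: τ₁ = +(31.7)(0.549) = +17.40 N·m; τ₂ = −(35.1)(0.549) = −19.27 N·m.
Net torque τ = -1.867 N·m.
α = τ/I = -1.867/5.666 = -0.3294 rad/s².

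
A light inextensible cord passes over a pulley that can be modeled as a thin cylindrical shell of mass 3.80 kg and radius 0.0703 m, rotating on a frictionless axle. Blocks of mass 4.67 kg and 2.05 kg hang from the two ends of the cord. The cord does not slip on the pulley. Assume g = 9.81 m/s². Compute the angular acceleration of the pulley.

I = MR² = (3.80)(0.0703)² = 0.01878 kg·m².
Heavier block: m₁g − T₁ = m₁a. Lighter block: T₂ − m₂g = m₂a.
Pulley: (T₁ − T₂)R = Iα = I(a/R), so T₁ − T₂ = (I/R²)a = 1·M_p a = 3.800·a.
Adding the three: (m₁ − m₂)g = (m₁ + m₂ + 3.800)a, so a = (4.67 − 2.05)(9.81)/(4.67 + 2.05 + 3.800) = 2.443 m/s².
α = a/R = 2.443/0.0703 = 34.75 rad/s².

α ≈ 34.8 rad/s²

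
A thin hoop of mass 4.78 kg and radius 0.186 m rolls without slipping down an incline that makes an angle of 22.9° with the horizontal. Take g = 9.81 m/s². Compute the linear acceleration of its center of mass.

Translation along the incline: Mg sinθ − f = Ma.
Rotation about the center: fR = Iα with I = MR². No-slip gives a = αR, so f = (I/R²)a = M a.
Substituting: Mg sinθ = (1 + 1.000)Ma, so a = g sinθ/(1 + 1.000) = (9.81) sin 22.9° / 2.000 = 1.909 m/s².

a ≈ 1.91 m/s²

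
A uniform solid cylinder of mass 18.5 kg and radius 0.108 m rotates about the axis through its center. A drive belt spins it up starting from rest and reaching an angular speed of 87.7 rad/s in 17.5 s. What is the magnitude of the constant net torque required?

I = ½MR² = (1/2)(18.5)(0.108)² = 0.1079 kg·m².
α = Δω/Δt = (87.7 − 0)/17.5 = 5.011 rad/s².
τ = Iα = (0.1079)(5.011) = 0.5407 N·m.

τ ≈ 0.541 N·m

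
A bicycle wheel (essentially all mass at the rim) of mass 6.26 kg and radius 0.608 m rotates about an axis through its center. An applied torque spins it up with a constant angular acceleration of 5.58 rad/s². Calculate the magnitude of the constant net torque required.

I = MR² = (6.26)(0.608)² = 2.314 kg·m².
τ = Iα = (2.314)(5.580) = 12.91 N·m.

τ ≈ 12.9 N·m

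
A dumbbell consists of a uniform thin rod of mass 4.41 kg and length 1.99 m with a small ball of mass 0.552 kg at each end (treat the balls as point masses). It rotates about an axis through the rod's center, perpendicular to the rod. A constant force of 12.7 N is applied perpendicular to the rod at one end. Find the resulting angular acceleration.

α ≈ 4.96 rad/s²

I_rod = (1/12)ML² = (1/12)(4.41)(1.99)² = 1.455 kg·m².
I_balls = 2·m·(L/2)² = 2(0.552)(0.9950)² = 1.093 kg·m².
Total I = 2.548 kg·m².
τ = F·(L/2) = (12.7)(0.995) = 12.64 N·m.
α = τ/I = 12.64/2.548 = 4.959 rad/s².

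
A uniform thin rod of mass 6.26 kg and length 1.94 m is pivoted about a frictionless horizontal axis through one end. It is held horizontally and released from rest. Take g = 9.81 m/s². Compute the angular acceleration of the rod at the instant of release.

About the pivot, I = (1/3)ML² = (1/3)(6.26)(1.94)² = 7.853 kg·m².
The weight acts at the center, a distance L/2 = 0.9700 m from the pivot; τ = Mg(L/2) = 59.57 N·m.
α = τ/I = 59.57/7.853 = 7.585 rad/s².
(Equivalently α = (3g/(2L)) = 7.585 rad/s².)

α ≈ 7.59 rad/s²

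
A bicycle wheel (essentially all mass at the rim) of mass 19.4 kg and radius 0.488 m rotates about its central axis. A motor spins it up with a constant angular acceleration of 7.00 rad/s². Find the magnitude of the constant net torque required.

I = MR² = (19.4)(0.488)² = 4.620 kg·m².
τ = Iα = (4.620)(7.000) = 32.34 N·m.

τ ≈ 32.3 N·m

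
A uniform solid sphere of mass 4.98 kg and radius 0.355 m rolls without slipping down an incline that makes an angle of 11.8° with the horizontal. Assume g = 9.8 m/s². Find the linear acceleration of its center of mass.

a ≈ 1.43 m/s²

Translation along the incline: Mg sinθ − f = Ma.
Rotation about the center: fR = Iα with I = (2/5)MR². No-slip gives a = αR, so f = (I/R²)a = (2/5)M a.
Substituting: Mg sinθ = (1 + 0.4000)Ma, so a = g sinθ/(1 + 0.4000) = (9.8) sin 11.8° / 1.400 = 1.431 m/s².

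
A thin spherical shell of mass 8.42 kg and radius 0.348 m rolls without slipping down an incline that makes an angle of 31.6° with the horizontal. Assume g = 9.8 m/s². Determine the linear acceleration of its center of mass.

a ≈ 3.08 m/s²

Translation along the incline: Mg sinθ − f = Ma.
Rotation about the center: fR = Iα with I = (2/3)MR². No-slip gives a = αR, so f = (I/R²)a = (2/3)M a.
Substituting: Mg sinθ = (1 + 0.6667)Ma, so a = g sinθ/(1 + 0.6667) = (9.8) sin 31.6° / 1.667 = 3.081 m/s².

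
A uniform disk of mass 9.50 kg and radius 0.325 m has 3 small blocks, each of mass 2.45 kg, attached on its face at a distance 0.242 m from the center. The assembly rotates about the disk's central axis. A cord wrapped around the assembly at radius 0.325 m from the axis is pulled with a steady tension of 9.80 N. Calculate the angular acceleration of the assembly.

I_disk = ½MR² = ½(9.50)(0.325)² = 0.5017 kg·m².
I_blocks = 3·m·r² = 3(2.45)(0.242)² = 0.4304 kg·m².
Total I = 0.9322 kg·m².
τ = F r = (9.80)(0.325) = 3.185 N·m.
α = τ/I = 3.185/0.9322 = 3.417 rad/s².

α ≈ 3.42 rad/s²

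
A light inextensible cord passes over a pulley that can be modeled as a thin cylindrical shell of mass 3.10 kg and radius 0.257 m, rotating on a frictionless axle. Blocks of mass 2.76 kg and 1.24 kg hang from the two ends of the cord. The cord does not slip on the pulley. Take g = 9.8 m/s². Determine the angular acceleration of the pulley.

α ≈ 8.16 rad/s²

I = MR² = (3.10)(0.257)² = 0.2048 kg·m².
Heavier block: m₁g − T₁ = m₁a. Lighter block: T₂ − m₂g = m₂a.
Pulley: (T₁ − T₂)R = Iα = I(a/R), so T₁ − T₂ = (I/R²)a = 1·M_p a = 3.100·a.
Adding the three: (m₁ − m₂)g = (m₁ + m₂ + 3.100)a, so a = (2.76 − 1.24)(9.8)/(2.76 + 1.24 + 3.100) = 2.098 m/s².
α = a/R = 2.098/0.257 = 8.164 rad/s².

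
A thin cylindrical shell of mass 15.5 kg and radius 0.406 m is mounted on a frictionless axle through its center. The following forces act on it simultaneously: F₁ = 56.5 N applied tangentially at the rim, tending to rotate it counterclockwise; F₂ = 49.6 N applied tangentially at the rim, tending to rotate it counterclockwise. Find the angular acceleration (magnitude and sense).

I = MR² = (15.5)(0.406)² = 2.555 kg·m².
Taking counterclockwise as positive: τ₁ = +(56.5)(0.406) = +22.94 N·m; τ₂ = +(49.6)(0.406) = +20.14 N·m.
Net torque τ = 43.08 N·m.
α = τ/I = 43.08/2.555 = 16.86 rad/s².

α ≈ 16.9 rad/s², counterclockwise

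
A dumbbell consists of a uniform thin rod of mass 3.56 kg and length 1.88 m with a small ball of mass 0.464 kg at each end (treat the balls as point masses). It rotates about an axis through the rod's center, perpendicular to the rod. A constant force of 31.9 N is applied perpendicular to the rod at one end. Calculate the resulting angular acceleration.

I_rod = (1/12)ML² = (1/12)(3.56)(1.88)² = 1.049 kg·m².
I_balls = 2·m·(L/2)² = 2(0.464)(0.9400)² = 0.8200 kg·m².
Total I = 1.869 kg·m².
τ = F·(L/2) = (31.9)(0.940) = 29.99 N·m.
α = τ/I = 29.99/1.869 = 16.05 rad/s².

α ≈ 16.0 rad/s²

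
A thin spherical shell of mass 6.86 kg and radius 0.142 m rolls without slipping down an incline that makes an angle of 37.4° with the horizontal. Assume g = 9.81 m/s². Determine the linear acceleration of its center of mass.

a ≈ 3.58 m/s²

Translation along the incline: Mg sinθ − f = Ma.
Rotation about the center: fR = Iα with I = (2/3)MR². No-slip gives a = αR, so f = (I/R²)a = (2/3)M a.
Substituting: Mg sinθ = (1 + 0.6667)Ma, so a = g sinθ/(1 + 0.6667) = (9.81) sin 37.4° / 1.667 = 3.575 m/s².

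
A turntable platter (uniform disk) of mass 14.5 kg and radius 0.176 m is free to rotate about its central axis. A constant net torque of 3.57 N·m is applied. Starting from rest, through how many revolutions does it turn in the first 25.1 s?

I = ½MR² = (1/2)(14.5)(0.176)² = 0.2246 kg·m².
α = τ/I = 3.57/0.2246 = 15.90 rad/s².
θ = ½αt² = ½(15.90)(25.1)² = 5008 rad.
Revolutions = θ/(2π) = 797.0.

≈ 797 revolutions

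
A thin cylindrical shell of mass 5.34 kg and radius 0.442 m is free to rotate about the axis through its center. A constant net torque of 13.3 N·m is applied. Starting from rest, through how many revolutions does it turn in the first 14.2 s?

I = MR² = (5.34)(0.442)² = 1.043 kg·m².
α = τ/I = 13.3/1.043 = 12.75 rad/s².
θ = ½αt² = ½(12.75)(14.2)² = 1285 rad.
Revolutions = θ/(2π) = 204.6.

≈ 205 revolutions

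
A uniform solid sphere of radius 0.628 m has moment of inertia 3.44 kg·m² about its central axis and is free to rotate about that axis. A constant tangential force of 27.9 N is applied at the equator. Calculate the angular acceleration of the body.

α ≈ 5.09 rad/s²

τ = F R = (27.9)(0.628) = 17.52 N·m.
From τ = Iα: α = 17.52/3.440 = 5.093 rad/s².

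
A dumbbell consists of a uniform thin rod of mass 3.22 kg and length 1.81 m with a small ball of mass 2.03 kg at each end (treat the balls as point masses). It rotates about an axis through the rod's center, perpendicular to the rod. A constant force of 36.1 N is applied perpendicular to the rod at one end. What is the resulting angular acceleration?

I_rod = (1/12)ML² = (1/12)(3.22)(1.81)² = 0.8791 kg·m².
I_balls = 2·m·(L/2)² = 2(2.03)(0.9050)² = 3.325 kg·m².
Total I = 4.204 kg·m².
τ = F·(L/2) = (36.1)(0.905) = 32.67 N·m.
α = τ/I = 32.67/4.204 = 7.771 rad/s².

α ≈ 7.77 rad/s²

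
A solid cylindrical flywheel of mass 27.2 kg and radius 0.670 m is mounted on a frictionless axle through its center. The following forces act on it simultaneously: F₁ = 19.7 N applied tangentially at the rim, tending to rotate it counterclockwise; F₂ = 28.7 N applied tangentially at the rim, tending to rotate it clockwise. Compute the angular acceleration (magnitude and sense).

I = ½MR² = (1/2)(27.2)(0.670)² = 6.105 kg·m².
Taking counterclockwise as positive: τ₁ = +(19.7)(0.670) = +13.20 N·m; τ₂ = −(28.7)(0.670) = −19.23 N·m.
Net torque τ = -6.030 N·m.
α = τ/I = -6.030/6.105 = -0.9877 rad/s².

α ≈ 0.988 rad/s², clockwise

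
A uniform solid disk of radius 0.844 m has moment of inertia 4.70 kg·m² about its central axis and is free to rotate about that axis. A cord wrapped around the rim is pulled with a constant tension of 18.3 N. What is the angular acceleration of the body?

τ = F R = (18.3)(0.844) = 15.45 N·m.
Newton's second law for rotation, τ = Iα, gives α = τ/I = 15.45/4.700 = 3.286 rad/s².

α ≈ 3.29 rad/s²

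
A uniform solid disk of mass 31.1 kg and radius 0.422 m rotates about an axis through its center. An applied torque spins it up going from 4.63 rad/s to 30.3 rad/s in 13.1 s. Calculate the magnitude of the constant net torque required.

I = ½MR² = (1/2)(31.1)(0.422)² = 2.769 kg·m².
α = Δω/Δt = (30.3 − 4.63)/13.1 = 1.960 rad/s².
τ = Iα = (2.769)(1.960) = 5.426 N·m.

τ ≈ 5.43 N·m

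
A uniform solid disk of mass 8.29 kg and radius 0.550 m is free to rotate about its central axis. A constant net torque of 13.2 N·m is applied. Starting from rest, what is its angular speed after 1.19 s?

ω ≈ 12.5 rad/s

I = ½MR² = (1/2)(8.29)(0.550)² = 1.254 kg·m².
α = τ/I = 13.2/1.254 = 10.53 rad/s².
ω = ω₀ + αt = 0 + (10.53)(1.19) = 12.53 rad/s.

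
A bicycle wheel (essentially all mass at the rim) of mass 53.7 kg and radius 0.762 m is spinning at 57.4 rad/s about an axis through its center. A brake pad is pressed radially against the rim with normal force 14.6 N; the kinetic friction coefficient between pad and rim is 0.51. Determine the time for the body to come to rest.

I = MR² = (53.7)(0.762)² = 31.18 kg·m².
Friction force f = μN = (0.51)(14.6) = 7.446 N at the rim; torque magnitude τ = fR = 5.674 N·m, opposing ω.
|α| = τ/I = 5.674/31.18 = 0.1820 rad/s² (deceleration).
0 = ω₀ − |α|t ⇒ t = ω₀/|α| = 57.4/0.1820 = 315.4 s.

t ≈ 315 s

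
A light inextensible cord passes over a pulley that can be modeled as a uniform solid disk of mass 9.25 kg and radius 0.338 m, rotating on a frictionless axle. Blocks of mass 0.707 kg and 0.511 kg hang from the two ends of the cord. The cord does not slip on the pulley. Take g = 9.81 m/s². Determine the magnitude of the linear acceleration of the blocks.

a ≈ 0.329 m/s²

I = ½MR² = (1/2)(9.25)(0.338)² = 0.5284 kg·m².
Heavier block: m₁g − T₁ = m₁a. Lighter block: T₂ − m₂g = m₂a.
Pulley: (T₁ − T₂)R = Iα = I(a/R), so T₁ − T₂ = (I/R²)a = (1/2)M_p a = 4.625·a.
Adding the three: (m₁ − m₂)g = (m₁ + m₂ + 4.625)a, so a = (0.707 − 0.511)(9.81)/(0.707 + 0.511 + 4.625) = 0.3291 m/s².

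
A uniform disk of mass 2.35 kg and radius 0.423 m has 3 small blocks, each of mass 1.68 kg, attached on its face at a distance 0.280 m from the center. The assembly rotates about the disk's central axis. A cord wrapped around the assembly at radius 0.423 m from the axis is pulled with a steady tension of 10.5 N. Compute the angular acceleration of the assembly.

α ≈ 7.34 rad/s²

I_disk = ½MR² = ½(2.35)(0.423)² = 0.2102 kg·m².
I_blocks = 3·m·r² = 3(1.68)(0.280)² = 0.3951 kg·m².
Total I = 0.6054 kg·m².
τ = F r = (10.5)(0.423) = 4.441 N·m.
α = τ/I = 4.441/0.6054 = 7.337 rad/s².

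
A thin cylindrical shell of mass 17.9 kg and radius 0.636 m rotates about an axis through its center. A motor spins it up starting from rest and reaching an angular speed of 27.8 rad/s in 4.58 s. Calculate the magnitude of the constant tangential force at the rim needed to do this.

I = MR² = (17.9)(0.636)² = 7.240 kg·m².
α = Δω/Δt = (27.8 − 0)/4.58 = 6.070 rad/s².
The required torque is τ = Iα = (7.240)(6.070) = 43.95 N·m.
A tangential force at the rim gives τ = FR, so F = τ/R = 43.95/0.636 = 69.10 N.

F ≈ 69.1 N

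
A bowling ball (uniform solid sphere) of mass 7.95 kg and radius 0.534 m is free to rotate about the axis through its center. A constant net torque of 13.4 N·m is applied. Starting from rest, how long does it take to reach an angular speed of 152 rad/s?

I = (2/5)MR² = (2/5)(7.95)(0.534)² = 0.9068 kg·m².
α = τ/I = 13.4/0.9068 = 14.78 rad/s².
ω = αt ⇒ t = ω/α = 152/14.78 = 10.29 s.

t ≈ 10.3 s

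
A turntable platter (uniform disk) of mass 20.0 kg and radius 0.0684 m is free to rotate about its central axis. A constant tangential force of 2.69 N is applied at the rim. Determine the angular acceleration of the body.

α ≈ 3.93 rad/s²

I = ½MR² = (1/2)(20.0)(0.0684)² = 0.04679 kg·m².
τ = F R = (2.69)(0.0684) = 0.1840 N·m.
Newton's second law for rotation, τ = Iα, gives α = τ/I = 0.1840/0.04679 = 3.933 rad/s².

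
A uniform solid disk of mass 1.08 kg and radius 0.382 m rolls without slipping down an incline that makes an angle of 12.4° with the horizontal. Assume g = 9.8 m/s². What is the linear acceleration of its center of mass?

Translation along the incline: Mg sinθ − f = Ma.
Rotation about the center: fR = Iα with I = ½MR². No-slip gives a = αR, so f = (I/R²)a = (1/2)M a.
Substituting: Mg sinθ = (1 + 0.5000)Ma, so a = g sinθ/(1 + 0.5000) = (9.8) sin 12.4° / 1.500 = 1.403 m/s².

a ≈ 1.40 m/s²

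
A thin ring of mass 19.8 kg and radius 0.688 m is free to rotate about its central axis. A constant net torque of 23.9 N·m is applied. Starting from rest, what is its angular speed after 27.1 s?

I = MR² = (19.8)(0.688)² = 9.372 kg·m².
α = τ/I = 23.9/9.372 = 2.550 rad/s².
ω = ω₀ + αt = 0 + (2.550)(27.1) = 69.11 rad/s.

ω ≈ 69.1 rad/s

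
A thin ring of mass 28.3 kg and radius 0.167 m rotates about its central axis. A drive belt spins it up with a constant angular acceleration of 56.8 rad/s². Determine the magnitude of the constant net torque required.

I = MR² = (28.3)(0.167)² = 0.7893 kg·m².
τ = Iα = (0.7893)(56.80) = 44.83 N·m.

τ ≈ 44.8 N·m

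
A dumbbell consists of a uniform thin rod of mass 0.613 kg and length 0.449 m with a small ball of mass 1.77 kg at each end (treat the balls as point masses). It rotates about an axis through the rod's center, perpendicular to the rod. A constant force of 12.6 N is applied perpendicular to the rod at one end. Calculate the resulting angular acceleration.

I_rod = (1/12)ML² = (1/12)(0.613)(0.449)² = 0.01030 kg·m².
I_balls = 2·m·(L/2)² = 2(1.77)(0.2245)² = 0.1784 kg·m².
Total I = 0.1887 kg·m².
τ = F·(L/2) = (12.6)(0.225) = 2.829 N·m.
α = τ/I = 2.829/0.1887 = 14.99 rad/s².

α ≈ 15.0 rad/s²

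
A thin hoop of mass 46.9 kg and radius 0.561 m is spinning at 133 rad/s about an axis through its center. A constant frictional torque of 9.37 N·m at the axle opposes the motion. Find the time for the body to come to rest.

t ≈ 210 s

I = MR² = (46.9)(0.561)² = 14.76 kg·m².
The net torque has magnitude 9.37 N·m, opposing ω.
|α| = τ/I = 9.370/14.76 = 0.6348 rad/s² (deceleration).
0 = ω₀ − |α|t ⇒ t = ω₀/|α| = 133/0.6348 = 209.5 s.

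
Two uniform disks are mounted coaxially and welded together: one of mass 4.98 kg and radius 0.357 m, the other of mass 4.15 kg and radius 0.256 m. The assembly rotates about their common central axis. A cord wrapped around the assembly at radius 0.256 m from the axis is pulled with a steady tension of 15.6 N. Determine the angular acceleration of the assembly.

α ≈ 8.81 rad/s²

I = ½M₁R₁² + ½M₂R₂² = ½(4.98)(0.357)² + ½(4.15)(0.256)² = 0.4533 kg·m².
τ = F r = (15.6)(0.256) = 3.994 N·m.
α = τ/I = 3.994/0.4533 = 8.809 rad/s².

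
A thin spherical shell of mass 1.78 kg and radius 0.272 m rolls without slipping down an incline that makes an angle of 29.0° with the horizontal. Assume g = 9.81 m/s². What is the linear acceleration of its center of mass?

Translation along the incline: Mg sinθ − f = Ma.
Rotation about the center: fR = Iα with I = (2/3)MR². No-slip gives a = αR, so f = (I/R²)a = (2/3)M a.
Substituting: Mg sinθ = (1 + 0.6667)Ma, so a = g sinθ/(1 + 0.6667) = (9.81) sin 29.0° / 1.667 = 2.854 m/s².

a ≈ 2.85 m/s²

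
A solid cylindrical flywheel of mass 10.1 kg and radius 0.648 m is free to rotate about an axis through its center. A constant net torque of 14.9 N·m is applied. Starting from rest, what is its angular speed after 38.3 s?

I = ½MR² = (1/2)(10.1)(0.648)² = 2.121 kg·m².
α = τ/I = 14.9/2.121 = 7.027 rad/s².
ω = ω₀ + αt = 0 + (7.027)(38.3) = 269.1 rad/s.

ω ≈ 269 rad/s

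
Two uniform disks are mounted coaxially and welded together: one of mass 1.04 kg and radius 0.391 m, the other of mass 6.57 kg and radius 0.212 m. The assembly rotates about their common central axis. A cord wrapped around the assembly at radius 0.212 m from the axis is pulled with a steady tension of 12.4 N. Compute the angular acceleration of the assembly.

I = ½M₁R₁² + ½M₂R₂² = ½(1.04)(0.391)² + ½(6.57)(0.212)² = 0.2271 kg·m².
τ = F r = (12.4)(0.212) = 2.629 N·m.
α = τ/I = 2.629/0.2271 = 11.57 rad/s².

α ≈ 11.6 rad/s²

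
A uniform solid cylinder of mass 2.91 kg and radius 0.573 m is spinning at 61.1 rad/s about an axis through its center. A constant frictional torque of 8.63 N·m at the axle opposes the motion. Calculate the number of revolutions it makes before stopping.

I = ½MR² = (1/2)(2.91)(0.573)² = 0.4777 kg·m².
The net torque has magnitude 8.63 N·m, opposing ω.
|α| = τ/I = 8.630/0.4777 = 18.07 rad/s² (deceleration).
ω² = ω₀² − 2|α|θ with ω = 0 ⇒ θ = ω₀²/(2|α|) = 103.3 rad = 16.45 rev.

≈ 16.4 revolutions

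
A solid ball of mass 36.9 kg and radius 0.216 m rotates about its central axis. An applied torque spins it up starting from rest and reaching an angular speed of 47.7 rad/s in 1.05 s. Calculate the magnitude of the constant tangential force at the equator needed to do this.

I = (2/5)MR² = (2/5)(36.9)(0.216)² = 0.6886 kg·m².
α = Δω/Δt = (47.7 − 0)/1.05 = 45.43 rad/s².
The required torque is τ = Iα = (0.6886)(45.43) = 31.28 N·m.
A tangential force at the equator gives τ = FR, so F = τ/R = 31.28/0.216 = 144.8 N.

F ≈ 145 N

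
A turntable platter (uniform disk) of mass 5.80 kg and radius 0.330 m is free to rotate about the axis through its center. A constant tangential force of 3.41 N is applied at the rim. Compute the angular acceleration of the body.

α ≈ 3.56 rad/s²

I = ½MR² = (1/2)(5.80)(0.330)² = 0.3158 kg·m².
τ = F R = (3.41)(0.330) = 1.125 N·m.
Newton's second law for rotation, τ = Iα, gives α = τ/I = 1.125/0.3158 = 3.563 rad/s².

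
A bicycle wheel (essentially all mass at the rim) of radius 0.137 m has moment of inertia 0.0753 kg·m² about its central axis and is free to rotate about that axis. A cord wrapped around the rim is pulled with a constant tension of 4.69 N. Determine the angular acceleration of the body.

τ = F R = (4.69)(0.137) = 0.6425 N·m.
From τ = Iα: α = 0.6425/0.07530 = 8.533 rad/s².

α ≈ 8.53 rad/s²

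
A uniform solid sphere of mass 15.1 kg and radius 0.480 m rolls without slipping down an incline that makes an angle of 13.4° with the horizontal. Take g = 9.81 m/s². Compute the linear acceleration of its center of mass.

a ≈ 1.62 m/s²

Translation along the incline: Mg sinθ − f = Ma.
Rotation about the center: fR = Iα with I = (2/5)MR². No-slip gives a = αR, so f = (I/R²)a = (2/5)M a.
Substituting: Mg sinθ = (1 + 0.4000)Ma, so a = g sinθ/(1 + 0.4000) = (9.81) sin 13.4° / 1.400 = 1.624 m/s².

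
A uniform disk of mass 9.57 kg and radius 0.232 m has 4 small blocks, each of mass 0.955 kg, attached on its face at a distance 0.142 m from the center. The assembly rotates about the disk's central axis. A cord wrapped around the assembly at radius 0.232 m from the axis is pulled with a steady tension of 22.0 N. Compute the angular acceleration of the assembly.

α ≈ 15.3 rad/s²

I_disk = ½MR² = ½(9.57)(0.232)² = 0.2575 kg·m².
I_blocks = 4·m·r² = 4(0.955)(0.142)² = 0.07703 kg·m².
Total I = 0.3346 kg·m².
τ = F r = (22.0)(0.232) = 5.104 N·m.
α = τ/I = 5.104/0.3346 = 15.26 rad/s².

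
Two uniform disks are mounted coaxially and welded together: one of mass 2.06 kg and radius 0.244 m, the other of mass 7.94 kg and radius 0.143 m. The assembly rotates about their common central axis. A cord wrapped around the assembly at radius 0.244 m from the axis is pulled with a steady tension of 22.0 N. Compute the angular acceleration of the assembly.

α ≈ 37.7 rad/s²

I = ½M₁R₁² + ½M₂R₂² = ½(2.06)(0.244)² + ½(7.94)(0.143)² = 0.1425 kg·m².
τ = F r = (22.0)(0.244) = 5.368 N·m.
α = τ/I = 5.368/0.1425 = 37.67 rad/s².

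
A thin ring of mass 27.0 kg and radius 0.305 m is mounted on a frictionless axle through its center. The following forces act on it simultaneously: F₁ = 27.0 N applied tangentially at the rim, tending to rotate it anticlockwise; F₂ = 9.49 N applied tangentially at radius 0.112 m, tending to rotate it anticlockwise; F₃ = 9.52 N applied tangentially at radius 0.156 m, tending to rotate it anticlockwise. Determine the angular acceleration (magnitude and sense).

I = MR² = (27.0)(0.305)² = 2.512 kg·m².
Taking anticlockwise as positive: τ₁ = +(27.0)(0.305) = +8.235 N·m; τ₂ = +(9.49)(0.112) = +1.063 N·m; τ₃ = +(9.52)(0.156) = +1.485 N·m.
Net torque τ = 10.78 N·m.
α = τ/I = 10.78/2.512 = 4.293 rad/s².

α ≈ 4.29 rad/s², anticlockwise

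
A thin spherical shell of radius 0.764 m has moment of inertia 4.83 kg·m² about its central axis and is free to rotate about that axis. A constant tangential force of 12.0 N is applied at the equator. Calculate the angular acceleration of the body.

τ = F R = (12.0)(0.764) = 9.168 N·m.
Newton's second law for rotation, τ = Iα, gives α = τ/I = 9.168/4.830 = 1.898 rad/s².

α ≈ 1.90 rad/s²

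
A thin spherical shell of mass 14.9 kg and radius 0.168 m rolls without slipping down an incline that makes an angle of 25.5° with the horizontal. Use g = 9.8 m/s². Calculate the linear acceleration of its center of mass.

Translation along the incline: Mg sinθ − f = Ma.
Rotation about the center: fR = Iα with I = (2/3)MR². No-slip gives a = αR, so f = (I/R²)a = (2/3)M a.
Substituting: Mg sinθ = (1 + 0.6667)Ma, so a = g sinθ/(1 + 0.6667) = (9.8) sin 25.5° / 1.667 = 2.531 m/s².

a ≈ 2.53 m/s²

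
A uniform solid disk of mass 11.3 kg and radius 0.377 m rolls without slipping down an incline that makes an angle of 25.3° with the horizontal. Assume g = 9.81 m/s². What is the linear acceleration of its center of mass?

a ≈ 2.79 m/s²

Translation along the incline: Mg sinθ − f = Ma.
Rotation about the center: fR = Iα with I = ½MR². No-slip gives a = αR, so f = (I/R²)a = (1/2)M a.
Substituting: Mg sinθ = (1 + 0.5000)Ma, so a = g sinθ/(1 + 0.5000) = (9.81) sin 25.3° / 1.500 = 2.795 m/s².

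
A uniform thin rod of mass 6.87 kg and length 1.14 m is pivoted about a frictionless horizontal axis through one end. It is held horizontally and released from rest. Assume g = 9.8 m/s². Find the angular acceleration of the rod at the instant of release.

α ≈ 12.9 rad/s²

About the pivot, I = (1/3)ML² = (1/3)(6.87)(1.14)² = 2.976 kg·m².
The weight acts at the center, a distance L/2 = 0.5700 m from the pivot; τ = Mg(L/2) = 38.38 N·m.
α = τ/I = 38.38/2.976 = 12.89 rad/s².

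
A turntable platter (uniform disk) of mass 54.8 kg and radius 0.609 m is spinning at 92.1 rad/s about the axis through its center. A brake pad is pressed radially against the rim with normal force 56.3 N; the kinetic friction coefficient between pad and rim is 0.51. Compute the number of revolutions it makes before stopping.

≈ 392 revolutions

I = ½MR² = (1/2)(54.8)(0.609)² = 10.16 kg·m².
Friction force f = μN = (0.51)(56.3) = 28.71 N at the rim; torque magnitude τ = fR = 17.49 N·m, opposing ω.
|α| = τ/I = 17.49/10.16 = 1.721 rad/s² (deceleration).
ω² = ω₀² − 2|α|θ with ω = 0 ⇒ θ = ω₀²/(2|α|) = 2465 rad = 392.3 rev.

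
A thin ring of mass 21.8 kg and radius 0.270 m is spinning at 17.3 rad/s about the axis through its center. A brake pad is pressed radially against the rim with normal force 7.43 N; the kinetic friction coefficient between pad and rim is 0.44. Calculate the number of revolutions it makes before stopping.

I = MR² = (21.8)(0.270)² = 1.589 kg·m².
Friction force f = μN = (0.44)(7.43) = 3.269 N at the rim; torque magnitude τ = fR = 0.8827 N·m, opposing ω.
|α| = τ/I = 0.8827/1.589 = 0.5554 rad/s² (deceleration).
ω² = ω₀² − 2|α|θ with ω = 0 ⇒ θ = ω₀²/(2|α|) = 269.4 rad = 42.88 rev.

≈ 42.9 revolutions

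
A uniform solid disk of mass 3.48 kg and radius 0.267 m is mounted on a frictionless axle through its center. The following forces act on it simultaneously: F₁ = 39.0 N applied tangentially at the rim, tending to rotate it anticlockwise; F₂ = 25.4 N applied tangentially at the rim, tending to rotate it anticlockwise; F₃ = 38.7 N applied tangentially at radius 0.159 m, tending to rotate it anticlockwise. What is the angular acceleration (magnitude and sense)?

α ≈ 188 rad/s², anticlockwise

I = ½MR² = (1/2)(3.48)(0.267)² = 0.1240 kg·m².
Taking anticlockwise as positive: τ₁ = +(39.0)(0.267) = +10.41 N·m; τ₂ = +(25.4)(0.267) = +6.782 N·m; τ₃ = +(38.7)(0.159) = +6.153 N·m.
Net torque τ = 23.35 N·m.
α = τ/I = 23.35/0.1240 = 188.2 rad/s².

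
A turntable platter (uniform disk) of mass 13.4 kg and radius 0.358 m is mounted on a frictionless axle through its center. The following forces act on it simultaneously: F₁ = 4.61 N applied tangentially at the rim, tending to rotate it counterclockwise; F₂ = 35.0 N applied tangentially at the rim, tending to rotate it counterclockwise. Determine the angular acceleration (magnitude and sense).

I = ½MR² = (1/2)(13.4)(0.358)² = 0.8587 kg·m².
Taking counterclockwise as positive: τ₁ = +(4.61)(0.358) = +1.650 N·m; τ₂ = +(35.0)(0.358) = +12.53 N·m.
Net torque τ = 14.18 N·m.
α = τ/I = 14.18/0.8587 = 16.51 rad/s².

α ≈ 16.5 rad/s², counterclockwise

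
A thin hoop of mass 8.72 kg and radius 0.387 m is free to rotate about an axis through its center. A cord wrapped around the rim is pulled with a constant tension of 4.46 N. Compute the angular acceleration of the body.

α ≈ 1.32 rad/s²

I = MR² = (8.72)(0.387)² = 1.306 kg·m².
τ = F R = (4.46)(0.387) = 1.726 N·m.
Newton's second law for rotation, τ = Iα, gives α = τ/I = 1.726/1.306 = 1.322 rad/s².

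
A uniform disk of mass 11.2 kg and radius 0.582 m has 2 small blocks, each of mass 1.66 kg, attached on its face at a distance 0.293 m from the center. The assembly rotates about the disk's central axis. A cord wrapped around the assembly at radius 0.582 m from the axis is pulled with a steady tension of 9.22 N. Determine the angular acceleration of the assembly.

I_disk = ½MR² = ½(11.2)(0.582)² = 1.897 kg·m².
I_blocks = 2·m·r² = 2(1.66)(0.293)² = 0.2850 kg·m².
Total I = 2.182 kg·m².
τ = F r = (9.22)(0.582) = 5.366 N·m.
α = τ/I = 5.366/2.182 = 2.459 rad/s².

α ≈ 2.46 rad/s²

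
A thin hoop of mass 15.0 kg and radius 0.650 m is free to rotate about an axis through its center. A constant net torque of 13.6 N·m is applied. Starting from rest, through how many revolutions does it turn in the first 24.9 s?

≈ 106 revolutions

I = MR² = (15.0)(0.650)² = 6.338 kg·m².
α = τ/I = 13.6/6.338 = 2.146 rad/s².
θ = ½αt² = ½(2.146)(24.9)² = 665.3 rad.
Revolutions = θ/(2π) = 105.9.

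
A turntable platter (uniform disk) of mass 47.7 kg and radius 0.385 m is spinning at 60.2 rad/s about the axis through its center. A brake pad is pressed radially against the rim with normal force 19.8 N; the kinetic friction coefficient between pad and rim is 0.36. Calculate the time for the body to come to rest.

I = ½MR² = (1/2)(47.7)(0.385)² = 3.535 kg·m².
Friction force f = μN = (0.36)(19.8) = 7.128 N at the rim; torque magnitude τ = fR = 2.744 N·m, opposing ω.
|α| = τ/I = 2.744/3.535 = 0.7763 rad/s² (deceleration).
0 = ω₀ − |α|t ⇒ t = ω₀/|α| = 60.2/0.7763 = 77.55 s.

t ≈ 77.5 s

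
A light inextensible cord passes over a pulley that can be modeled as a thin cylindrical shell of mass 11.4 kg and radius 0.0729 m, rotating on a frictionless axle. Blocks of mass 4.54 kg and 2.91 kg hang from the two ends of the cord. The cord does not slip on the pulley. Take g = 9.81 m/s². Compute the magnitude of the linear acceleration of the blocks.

I = MR² = (11.4)(0.0729)² = 0.06058 kg·m².
Heavier block: m₁g − T₁ = m₁a. Lighter block: T₂ − m₂g = m₂a.
Pulley: (T₁ − T₂)R = Iα = I(a/R), so T₁ − T₂ = (I/R²)a = 1·M_p a = 11.40·a.
Adding the three: (m₁ − m₂)g = (m₁ + m₂ + 11.40)a, so a = (4.54 − 2.91)(9.81)/(4.54 + 2.91 + 11.40) = 0.8483 m/s².

a ≈ 0.848 m/s²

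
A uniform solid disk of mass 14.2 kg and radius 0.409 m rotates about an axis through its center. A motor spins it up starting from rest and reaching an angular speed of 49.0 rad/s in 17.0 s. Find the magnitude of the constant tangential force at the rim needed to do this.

F ≈ 8.37 N

I = ½MR² = (1/2)(14.2)(0.409)² = 1.188 kg·m².
α = Δω/Δt = (49.0 − 0)/17.0 = 2.882 rad/s².
The required torque is τ = Iα = (1.188)(2.882) = 3.423 N·m.
A tangential force at the rim gives τ = FR, so F = τ/R = 3.423/0.409 = 8.370 N.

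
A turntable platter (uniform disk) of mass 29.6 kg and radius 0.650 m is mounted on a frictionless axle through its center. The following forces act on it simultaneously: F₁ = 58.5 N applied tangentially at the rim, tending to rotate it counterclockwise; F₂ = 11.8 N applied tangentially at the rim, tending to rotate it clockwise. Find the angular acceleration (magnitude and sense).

α ≈ 4.85 rad/s², counterclockwise

I = ½MR² = (1/2)(29.6)(0.650)² = 6.253 kg·m².
Taking counterclockwise as positive: τ₁ = +(58.5)(0.650) = +38.02 N·m; τ₂ = −(11.8)(0.650) = −7.670 N·m.
Net torque τ = 30.35 N·m.
α = τ/I = 30.35/6.253 = 4.854 rad/s².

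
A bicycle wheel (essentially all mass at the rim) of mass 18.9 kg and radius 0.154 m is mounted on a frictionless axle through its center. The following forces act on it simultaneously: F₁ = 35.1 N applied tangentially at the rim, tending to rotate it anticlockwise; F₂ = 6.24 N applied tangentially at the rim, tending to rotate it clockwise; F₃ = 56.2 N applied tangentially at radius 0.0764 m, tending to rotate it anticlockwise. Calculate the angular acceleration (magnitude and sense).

I = MR² = (18.9)(0.154)² = 0.4482 kg·m².
Taking anticlockwise as positive: τ₁ = +(35.1)(0.154) = +5.405 N·m; τ₂ = −(6.24)(0.154) = −0.9610 N·m; τ₃ = +(56.2)(0.0764) = +4.294 N·m.
Net torque τ = 8.738 N·m.
α = τ/I = 8.738/0.4482 = 19.49 rad/s².

α ≈ 19.5 rad/s², anticlockwise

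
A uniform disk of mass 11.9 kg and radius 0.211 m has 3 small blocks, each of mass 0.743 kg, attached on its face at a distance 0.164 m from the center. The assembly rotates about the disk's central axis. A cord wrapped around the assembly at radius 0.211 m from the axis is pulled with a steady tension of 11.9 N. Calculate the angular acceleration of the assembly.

α ≈ 7.73 rad/s²

I_disk = ½MR² = ½(11.9)(0.211)² = 0.2649 kg·m².
I_blocks = 3·m·r² = 3(0.743)(0.164)² = 0.05995 kg·m².
Total I = 0.3249 kg·m².
τ = F r = (11.9)(0.211) = 2.511 N·m.
α = τ/I = 2.511/0.3249 = 7.729 rad/s².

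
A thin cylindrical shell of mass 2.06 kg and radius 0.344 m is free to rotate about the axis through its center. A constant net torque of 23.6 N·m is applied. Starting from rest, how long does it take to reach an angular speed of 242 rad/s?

I = MR² = (2.06)(0.344)² = 0.2438 kg·m².
α = τ/I = 23.6/0.2438 = 96.81 rad/s².
ω = αt ⇒ t = ω/α = 242/96.81 = 2.500 s.

t ≈ 2.50 s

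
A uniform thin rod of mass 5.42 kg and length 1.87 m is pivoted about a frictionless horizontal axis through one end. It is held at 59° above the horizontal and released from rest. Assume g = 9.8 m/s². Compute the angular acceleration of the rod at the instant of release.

About the pivot, I = (1/3)ML² = (1/3)(5.42)(1.87)² = 6.318 kg·m².
The weight acts at the center, a distance L/2 = 0.9350 m from the pivot; τ = Mg(L/2) cos 59° = 25.58 N·m.
α = τ/I = 25.58/6.318 = 4.049 rad/s².

α ≈ 4.05 rad/s²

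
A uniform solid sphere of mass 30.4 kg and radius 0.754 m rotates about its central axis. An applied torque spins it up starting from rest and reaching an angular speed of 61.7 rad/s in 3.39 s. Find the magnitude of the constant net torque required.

τ ≈ 126 N·m

I = (2/5)MR² = (2/5)(30.4)(0.754)² = 6.913 kg·m².
α = Δω/Δt = (61.7 − 0)/3.39 = 18.20 rad/s².
τ = Iα = (6.913)(18.20) = 125.8 N·m.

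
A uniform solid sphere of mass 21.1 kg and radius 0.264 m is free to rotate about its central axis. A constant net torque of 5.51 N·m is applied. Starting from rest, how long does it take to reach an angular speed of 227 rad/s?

t ≈ 24.2 s

I = (2/5)MR² = (2/5)(21.1)(0.264)² = 0.5882 kg·m².
α = τ/I = 5.51/0.5882 = 9.367 rad/s².
ω = αt ⇒ t = ω/α = 227/9.367 = 24.23 s.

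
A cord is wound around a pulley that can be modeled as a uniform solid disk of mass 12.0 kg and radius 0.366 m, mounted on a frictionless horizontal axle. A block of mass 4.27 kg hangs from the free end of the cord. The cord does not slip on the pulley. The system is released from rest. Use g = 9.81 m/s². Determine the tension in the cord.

I = ½MR² = (1/2)(12.0)(0.366)² = 0.8037 kg·m².
Block: mg − T = ma. Pulley: TR = Iα. No-slip: a = αR, so T = (I/R²)a = 6.000·a.
Then mg = (m + 6.000)a, so a = (4.27)(9.81)/(4.27 + 6.000) = 4.079 m/s².
T = 6.000·a = 24.47 N.

T ≈ 24.5 N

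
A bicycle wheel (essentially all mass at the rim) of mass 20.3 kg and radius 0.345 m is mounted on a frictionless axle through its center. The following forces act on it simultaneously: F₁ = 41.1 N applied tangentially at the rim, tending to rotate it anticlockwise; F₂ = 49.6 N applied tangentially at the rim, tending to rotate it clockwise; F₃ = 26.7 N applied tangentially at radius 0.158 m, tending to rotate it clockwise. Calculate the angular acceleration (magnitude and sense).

I = MR² = (20.3)(0.345)² = 2.416 kg·m².
Taking anticlockwise as positive: τ₁ = +(41.1)(0.345) = +14.18 N·m; τ₂ = −(49.6)(0.345) = −17.11 N·m; τ₃ = −(26.7)(0.158) = −4.219 N·m.
Net torque τ = -7.151 N·m.
α = τ/I = -7.151/2.416 = -2.960 rad/s².

α ≈ 2.96 rad/s², clockwise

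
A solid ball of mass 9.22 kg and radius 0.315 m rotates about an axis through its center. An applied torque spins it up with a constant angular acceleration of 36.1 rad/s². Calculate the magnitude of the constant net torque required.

I = (2/5)MR² = (2/5)(9.22)(0.315)² = 0.3659 kg·m².
τ = Iα = (0.3659)(36.10) = 13.21 N·m.

τ ≈ 13.2 N·m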